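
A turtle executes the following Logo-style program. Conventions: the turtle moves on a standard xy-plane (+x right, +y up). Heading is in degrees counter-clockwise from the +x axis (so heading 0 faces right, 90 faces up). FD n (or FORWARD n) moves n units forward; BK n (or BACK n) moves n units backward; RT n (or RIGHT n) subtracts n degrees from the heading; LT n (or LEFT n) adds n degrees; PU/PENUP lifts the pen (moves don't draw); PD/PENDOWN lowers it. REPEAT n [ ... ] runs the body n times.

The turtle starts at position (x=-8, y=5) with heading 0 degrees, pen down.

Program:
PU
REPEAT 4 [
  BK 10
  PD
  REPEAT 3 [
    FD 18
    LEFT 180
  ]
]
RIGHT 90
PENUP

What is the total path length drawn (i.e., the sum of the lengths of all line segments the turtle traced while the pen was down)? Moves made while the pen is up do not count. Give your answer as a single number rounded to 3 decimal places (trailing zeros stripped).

Executing turtle program step by step:
Start: pos=(-8,5), heading=0, pen down
PU: pen up
REPEAT 4 [
  -- iteration 1/4 --
  BK 10: (-8,5) -> (-18,5) [heading=0, move]
  PD: pen down
  REPEAT 3 [
    -- iteration 1/3 --
    FD 18: (-18,5) -> (0,5) [heading=0, draw]
    LT 180: heading 0 -> 180
    -- iteration 2/3 --
    FD 18: (0,5) -> (-18,5) [heading=180, draw]
    LT 180: heading 180 -> 0
    -- iteration 3/3 --
    FD 18: (-18,5) -> (0,5) [heading=0, draw]
    LT 180: heading 0 -> 180
  ]
  -- iteration 2/4 --
  BK 10: (0,5) -> (10,5) [heading=180, draw]
  PD: pen down
  REPEAT 3 [
    -- iteration 1/3 --
    FD 18: (10,5) -> (-8,5) [heading=180, draw]
    LT 180: heading 180 -> 0
    -- iteration 2/3 --
    FD 18: (-8,5) -> (10,5) [heading=0, draw]
    LT 180: heading 0 -> 180
    -- iteration 3/3 --
    FD 18: (10,5) -> (-8,5) [heading=180, draw]
    LT 180: heading 180 -> 0
  ]
  -- iteration 3/4 --
  BK 10: (-8,5) -> (-18,5) [heading=0, draw]
  PD: pen down
  REPEAT 3 [
    -- iteration 1/3 --
    FD 18: (-18,5) -> (0,5) [heading=0, draw]
    LT 180: heading 0 -> 180
    -- iteration 2/3 --
    FD 18: (0,5) -> (-18,5) [heading=180, draw]
    LT 180: heading 180 -> 0
    -- iteration 3/3 --
    FD 18: (-18,5) -> (0,5) [heading=0, draw]
    LT 180: heading 0 -> 180
  ]
  -- iteration 4/4 --
  BK 10: (0,5) -> (10,5) [heading=180, draw]
  PD: pen down
  REPEAT 3 [
    -- iteration 1/3 --
    FD 18: (10,5) -> (-8,5) [heading=180, draw]
    LT 180: heading 180 -> 0
    -- iteration 2/3 --
    FD 18: (-8,5) -> (10,5) [heading=0, draw]
    LT 180: heading 0 -> 180
    -- iteration 3/3 --
    FD 18: (10,5) -> (-8,5) [heading=180, draw]
    LT 180: heading 180 -> 0
  ]
]
RT 90: heading 0 -> 270
PU: pen up
Final: pos=(-8,5), heading=270, 15 segment(s) drawn

Segment lengths:
  seg 1: (-18,5) -> (0,5), length = 18
  seg 2: (0,5) -> (-18,5), length = 18
  seg 3: (-18,5) -> (0,5), length = 18
  seg 4: (0,5) -> (10,5), length = 10
  seg 5: (10,5) -> (-8,5), length = 18
  seg 6: (-8,5) -> (10,5), length = 18
  seg 7: (10,5) -> (-8,5), length = 18
  seg 8: (-8,5) -> (-18,5), length = 10
  seg 9: (-18,5) -> (0,5), length = 18
  seg 10: (0,5) -> (-18,5), length = 18
  seg 11: (-18,5) -> (0,5), length = 18
  seg 12: (0,5) -> (10,5), length = 10
  seg 13: (10,5) -> (-8,5), length = 18
  seg 14: (-8,5) -> (10,5), length = 18
  seg 15: (10,5) -> (-8,5), length = 18
Total = 246

Answer: 246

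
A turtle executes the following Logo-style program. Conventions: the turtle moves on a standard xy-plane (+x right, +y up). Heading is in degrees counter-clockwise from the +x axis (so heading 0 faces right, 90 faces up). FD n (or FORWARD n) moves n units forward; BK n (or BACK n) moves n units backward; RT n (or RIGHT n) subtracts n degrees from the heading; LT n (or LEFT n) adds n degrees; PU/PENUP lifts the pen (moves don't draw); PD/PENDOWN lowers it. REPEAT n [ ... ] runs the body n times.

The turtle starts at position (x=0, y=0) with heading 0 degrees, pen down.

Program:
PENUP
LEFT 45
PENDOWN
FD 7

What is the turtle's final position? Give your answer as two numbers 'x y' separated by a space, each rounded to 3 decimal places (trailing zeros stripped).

Executing turtle program step by step:
Start: pos=(0,0), heading=0, pen down
PU: pen up
LT 45: heading 0 -> 45
PD: pen down
FD 7: (0,0) -> (4.95,4.95) [heading=45, draw]
Final: pos=(4.95,4.95), heading=45, 1 segment(s) drawn

Answer: 4.95 4.95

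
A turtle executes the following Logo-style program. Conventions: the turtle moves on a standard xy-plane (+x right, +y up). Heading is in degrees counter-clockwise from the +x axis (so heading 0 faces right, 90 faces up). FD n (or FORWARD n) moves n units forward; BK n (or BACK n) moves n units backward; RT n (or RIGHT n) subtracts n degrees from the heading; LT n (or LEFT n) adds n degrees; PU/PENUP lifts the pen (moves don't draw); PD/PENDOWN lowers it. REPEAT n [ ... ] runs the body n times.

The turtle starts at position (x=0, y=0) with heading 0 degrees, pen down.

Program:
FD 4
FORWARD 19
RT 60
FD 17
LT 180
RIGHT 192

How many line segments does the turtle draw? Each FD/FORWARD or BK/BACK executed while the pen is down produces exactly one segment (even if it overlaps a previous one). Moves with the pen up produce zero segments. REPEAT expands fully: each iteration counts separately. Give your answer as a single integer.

Executing turtle program step by step:
Start: pos=(0,0), heading=0, pen down
FD 4: (0,0) -> (4,0) [heading=0, draw]
FD 19: (4,0) -> (23,0) [heading=0, draw]
RT 60: heading 0 -> 300
FD 17: (23,0) -> (31.5,-14.722) [heading=300, draw]
LT 180: heading 300 -> 120
RT 192: heading 120 -> 288
Final: pos=(31.5,-14.722), heading=288, 3 segment(s) drawn
Segments drawn: 3

Answer: 3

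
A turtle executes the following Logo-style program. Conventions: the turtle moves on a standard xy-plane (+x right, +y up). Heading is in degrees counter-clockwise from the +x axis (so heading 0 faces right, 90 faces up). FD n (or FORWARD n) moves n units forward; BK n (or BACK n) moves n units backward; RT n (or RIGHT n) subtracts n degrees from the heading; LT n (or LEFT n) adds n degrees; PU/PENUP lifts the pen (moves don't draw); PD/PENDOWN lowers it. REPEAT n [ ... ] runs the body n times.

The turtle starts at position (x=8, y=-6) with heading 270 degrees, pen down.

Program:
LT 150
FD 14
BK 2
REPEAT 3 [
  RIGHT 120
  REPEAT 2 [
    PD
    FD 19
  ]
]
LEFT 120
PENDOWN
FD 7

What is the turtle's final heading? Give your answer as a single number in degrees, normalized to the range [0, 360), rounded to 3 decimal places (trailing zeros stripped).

Answer: 180

Derivation:
Executing turtle program step by step:
Start: pos=(8,-6), heading=270, pen down
LT 150: heading 270 -> 60
FD 14: (8,-6) -> (15,6.124) [heading=60, draw]
BK 2: (15,6.124) -> (14,4.392) [heading=60, draw]
REPEAT 3 [
  -- iteration 1/3 --
  RT 120: heading 60 -> 300
  REPEAT 2 [
    -- iteration 1/2 --
    PD: pen down
    FD 19: (14,4.392) -> (23.5,-12.062) [heading=300, draw]
    -- iteration 2/2 --
    PD: pen down
    FD 19: (23.5,-12.062) -> (33,-28.517) [heading=300, draw]
  ]
  -- iteration 2/3 --
  RT 120: heading 300 -> 180
  REPEAT 2 [
    -- iteration 1/2 --
    PD: pen down
    FD 19: (33,-28.517) -> (14,-28.517) [heading=180, draw]
    -- iteration 2/2 --
    PD: pen down
    FD 19: (14,-28.517) -> (-5,-28.517) [heading=180, draw]
  ]
  -- iteration 3/3 --
  RT 120: heading 180 -> 60
  REPEAT 2 [
    -- iteration 1/2 --
    PD: pen down
    FD 19: (-5,-28.517) -> (4.5,-12.062) [heading=60, draw]
    -- iteration 2/2 --
    PD: pen down
    FD 19: (4.5,-12.062) -> (14,4.392) [heading=60, draw]
  ]
]
LT 120: heading 60 -> 180
PD: pen down
FD 7: (14,4.392) -> (7,4.392) [heading=180, draw]
Final: pos=(7,4.392), heading=180, 9 segment(s) drawn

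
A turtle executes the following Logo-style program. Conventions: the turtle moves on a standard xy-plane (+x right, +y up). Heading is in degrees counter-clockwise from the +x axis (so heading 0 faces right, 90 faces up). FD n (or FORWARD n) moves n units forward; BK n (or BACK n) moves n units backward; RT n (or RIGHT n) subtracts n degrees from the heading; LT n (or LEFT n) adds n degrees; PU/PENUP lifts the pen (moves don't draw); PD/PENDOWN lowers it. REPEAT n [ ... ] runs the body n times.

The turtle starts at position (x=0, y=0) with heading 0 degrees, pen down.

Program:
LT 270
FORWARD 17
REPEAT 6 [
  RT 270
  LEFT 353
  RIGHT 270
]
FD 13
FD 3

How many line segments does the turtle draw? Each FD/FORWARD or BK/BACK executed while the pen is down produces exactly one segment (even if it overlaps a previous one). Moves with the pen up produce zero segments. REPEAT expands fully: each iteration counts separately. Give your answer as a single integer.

Answer: 3

Derivation:
Executing turtle program step by step:
Start: pos=(0,0), heading=0, pen down
LT 270: heading 0 -> 270
FD 17: (0,0) -> (0,-17) [heading=270, draw]
REPEAT 6 [
  -- iteration 1/6 --
  RT 270: heading 270 -> 0
  LT 353: heading 0 -> 353
  RT 270: heading 353 -> 83
  -- iteration 2/6 --
  RT 270: heading 83 -> 173
  LT 353: heading 173 -> 166
  RT 270: heading 166 -> 256
  -- iteration 3/6 --
  RT 270: heading 256 -> 346
  LT 353: heading 346 -> 339
  RT 270: heading 339 -> 69
  -- iteration 4/6 --
  RT 270: heading 69 -> 159
  LT 353: heading 159 -> 152
  RT 270: heading 152 -> 242
  -- iteration 5/6 --
  RT 270: heading 242 -> 332
  LT 353: heading 332 -> 325
  RT 270: heading 325 -> 55
  -- iteration 6/6 --
  RT 270: heading 55 -> 145
  LT 353: heading 145 -> 138
  RT 270: heading 138 -> 228
]
FD 13: (0,-17) -> (-8.699,-26.661) [heading=228, draw]
FD 3: (-8.699,-26.661) -> (-10.706,-28.89) [heading=228, draw]
Final: pos=(-10.706,-28.89), heading=228, 3 segment(s) drawn
Segments drawn: 3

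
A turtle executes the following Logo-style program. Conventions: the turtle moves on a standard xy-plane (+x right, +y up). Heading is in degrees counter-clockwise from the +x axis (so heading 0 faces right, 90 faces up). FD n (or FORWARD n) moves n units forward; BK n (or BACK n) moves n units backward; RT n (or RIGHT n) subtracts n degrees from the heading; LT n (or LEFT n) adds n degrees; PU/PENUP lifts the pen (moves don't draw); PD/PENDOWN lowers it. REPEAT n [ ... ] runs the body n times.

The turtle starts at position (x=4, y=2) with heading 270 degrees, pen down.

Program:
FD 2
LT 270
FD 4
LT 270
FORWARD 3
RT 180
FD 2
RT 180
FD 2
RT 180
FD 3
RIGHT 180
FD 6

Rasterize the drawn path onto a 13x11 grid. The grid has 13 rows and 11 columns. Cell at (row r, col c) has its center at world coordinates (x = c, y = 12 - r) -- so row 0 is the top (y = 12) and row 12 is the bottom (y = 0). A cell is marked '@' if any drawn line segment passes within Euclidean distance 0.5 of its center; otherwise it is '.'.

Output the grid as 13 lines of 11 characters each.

Answer: ...........
...........
...........
...........
...........
...........
@..........
@..........
@..........
@..........
@...@......
@...@......
@@@@@......

Derivation:
Segment 0: (4,2) -> (4,0)
Segment 1: (4,0) -> (-0,0)
Segment 2: (-0,0) -> (0,3)
Segment 3: (0,3) -> (0,1)
Segment 4: (0,1) -> (0,3)
Segment 5: (0,3) -> (0,0)
Segment 6: (0,0) -> (0,6)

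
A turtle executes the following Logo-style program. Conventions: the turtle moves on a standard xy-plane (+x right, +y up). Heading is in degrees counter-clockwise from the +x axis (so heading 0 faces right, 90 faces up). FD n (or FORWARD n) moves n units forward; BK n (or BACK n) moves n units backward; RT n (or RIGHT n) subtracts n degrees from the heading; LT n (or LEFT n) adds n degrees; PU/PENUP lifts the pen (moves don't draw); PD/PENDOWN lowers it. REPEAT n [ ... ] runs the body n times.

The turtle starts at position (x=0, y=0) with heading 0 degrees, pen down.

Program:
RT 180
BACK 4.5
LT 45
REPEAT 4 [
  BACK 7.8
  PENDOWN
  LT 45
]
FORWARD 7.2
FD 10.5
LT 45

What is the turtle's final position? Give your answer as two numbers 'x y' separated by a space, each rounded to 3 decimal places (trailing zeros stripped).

Executing turtle program step by step:
Start: pos=(0,0), heading=0, pen down
RT 180: heading 0 -> 180
BK 4.5: (0,0) -> (4.5,0) [heading=180, draw]
LT 45: heading 180 -> 225
REPEAT 4 [
  -- iteration 1/4 --
  BK 7.8: (4.5,0) -> (10.015,5.515) [heading=225, draw]
  PD: pen down
  LT 45: heading 225 -> 270
  -- iteration 2/4 --
  BK 7.8: (10.015,5.515) -> (10.015,13.315) [heading=270, draw]
  PD: pen down
  LT 45: heading 270 -> 315
  -- iteration 3/4 --
  BK 7.8: (10.015,13.315) -> (4.5,18.831) [heading=315, draw]
  PD: pen down
  LT 45: heading 315 -> 0
  -- iteration 4/4 --
  BK 7.8: (4.5,18.831) -> (-3.3,18.831) [heading=0, draw]
  PD: pen down
  LT 45: heading 0 -> 45
]
FD 7.2: (-3.3,18.831) -> (1.791,23.922) [heading=45, draw]
FD 10.5: (1.791,23.922) -> (9.216,31.347) [heading=45, draw]
LT 45: heading 45 -> 90
Final: pos=(9.216,31.347), heading=90, 7 segment(s) drawn

Answer: 9.216 31.347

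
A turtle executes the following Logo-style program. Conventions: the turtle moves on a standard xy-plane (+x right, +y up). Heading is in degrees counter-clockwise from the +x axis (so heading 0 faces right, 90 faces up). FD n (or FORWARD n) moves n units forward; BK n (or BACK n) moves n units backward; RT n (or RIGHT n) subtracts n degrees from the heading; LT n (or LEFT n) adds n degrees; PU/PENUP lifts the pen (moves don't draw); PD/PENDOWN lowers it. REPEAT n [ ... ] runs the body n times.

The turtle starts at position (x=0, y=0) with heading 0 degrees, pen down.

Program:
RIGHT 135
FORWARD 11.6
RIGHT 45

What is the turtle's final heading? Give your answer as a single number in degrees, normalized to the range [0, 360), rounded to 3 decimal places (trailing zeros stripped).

Answer: 180

Derivation:
Executing turtle program step by step:
Start: pos=(0,0), heading=0, pen down
RT 135: heading 0 -> 225
FD 11.6: (0,0) -> (-8.202,-8.202) [heading=225, draw]
RT 45: heading 225 -> 180
Final: pos=(-8.202,-8.202), heading=180, 1 segment(s) drawn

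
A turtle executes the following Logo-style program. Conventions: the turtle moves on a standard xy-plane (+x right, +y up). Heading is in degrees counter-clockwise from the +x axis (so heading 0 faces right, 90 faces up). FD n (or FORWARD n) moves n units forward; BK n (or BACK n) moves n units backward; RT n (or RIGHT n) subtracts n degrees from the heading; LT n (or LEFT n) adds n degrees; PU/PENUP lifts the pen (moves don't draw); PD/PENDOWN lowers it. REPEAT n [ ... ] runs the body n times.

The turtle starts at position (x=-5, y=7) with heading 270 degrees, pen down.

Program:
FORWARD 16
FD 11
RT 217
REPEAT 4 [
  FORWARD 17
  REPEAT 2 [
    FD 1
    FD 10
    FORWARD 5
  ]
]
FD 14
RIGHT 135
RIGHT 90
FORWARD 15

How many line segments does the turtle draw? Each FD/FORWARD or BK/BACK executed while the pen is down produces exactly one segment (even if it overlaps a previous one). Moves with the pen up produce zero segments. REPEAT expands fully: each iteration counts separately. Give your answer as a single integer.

Answer: 32

Derivation:
Executing turtle program step by step:
Start: pos=(-5,7), heading=270, pen down
FD 16: (-5,7) -> (-5,-9) [heading=270, draw]
FD 11: (-5,-9) -> (-5,-20) [heading=270, draw]
RT 217: heading 270 -> 53
REPEAT 4 [
  -- iteration 1/4 --
  FD 17: (-5,-20) -> (5.231,-6.423) [heading=53, draw]
  REPEAT 2 [
    -- iteration 1/2 --
    FD 1: (5.231,-6.423) -> (5.833,-5.625) [heading=53, draw]
    FD 10: (5.833,-5.625) -> (11.851,2.362) [heading=53, draw]
    FD 5: (11.851,2.362) -> (14.86,6.355) [heading=53, draw]
    -- iteration 2/2 --
    FD 1: (14.86,6.355) -> (15.462,7.154) [heading=53, draw]
    FD 10: (15.462,7.154) -> (21.48,15.14) [heading=53, draw]
    FD 5: (21.48,15.14) -> (24.489,19.133) [heading=53, draw]
  ]
  -- iteration 2/4 --
  FD 17: (24.489,19.133) -> (34.72,32.71) [heading=53, draw]
  REPEAT 2 [
    -- iteration 1/2 --
    FD 1: (34.72,32.71) -> (35.322,33.509) [heading=53, draw]
    FD 10: (35.322,33.509) -> (41.34,41.495) [heading=53, draw]
    FD 5: (41.34,41.495) -> (44.349,45.488) [heading=53, draw]
    -- iteration 2/2 --
    FD 1: (44.349,45.488) -> (44.951,46.287) [heading=53, draw]
    FD 10: (44.951,46.287) -> (50.969,54.273) [heading=53, draw]
    FD 5: (50.969,54.273) -> (53.978,58.266) [heading=53, draw]
  ]
  -- iteration 3/4 --
  FD 17: (53.978,58.266) -> (64.209,71.843) [heading=53, draw]
  REPEAT 2 [
    -- iteration 1/2 --
    FD 1: (64.209,71.843) -> (64.811,72.642) [heading=53, draw]
    FD 10: (64.811,72.642) -> (70.829,80.628) [heading=53, draw]
    FD 5: (70.829,80.628) -> (73.838,84.621) [heading=53, draw]
    -- iteration 2/2 --
    FD 1: (73.838,84.621) -> (74.44,85.42) [heading=53, draw]
    FD 10: (74.44,85.42) -> (80.458,93.406) [heading=53, draw]
    FD 5: (80.458,93.406) -> (83.467,97.399) [heading=53, draw]
  ]
  -- iteration 4/4 --
  FD 17: (83.467,97.399) -> (93.698,110.976) [heading=53, draw]
  REPEAT 2 [
    -- iteration 1/2 --
    FD 1: (93.698,110.976) -> (94.299,111.775) [heading=53, draw]
    FD 10: (94.299,111.775) -> (100.318,119.761) [heading=53, draw]
    FD 5: (100.318,119.761) -> (103.327,123.754) [heading=53, draw]
    -- iteration 2/2 --
    FD 1: (103.327,123.754) -> (103.929,124.553) [heading=53, draw]
    FD 10: (103.929,124.553) -> (109.947,132.539) [heading=53, draw]
    FD 5: (109.947,132.539) -> (112.956,136.533) [heading=53, draw]
  ]
]
FD 14: (112.956,136.533) -> (121.381,147.713) [heading=53, draw]
RT 135: heading 53 -> 278
RT 90: heading 278 -> 188
FD 15: (121.381,147.713) -> (106.527,145.626) [heading=188, draw]
Final: pos=(106.527,145.626), heading=188, 32 segment(s) drawn
Segments drawn: 32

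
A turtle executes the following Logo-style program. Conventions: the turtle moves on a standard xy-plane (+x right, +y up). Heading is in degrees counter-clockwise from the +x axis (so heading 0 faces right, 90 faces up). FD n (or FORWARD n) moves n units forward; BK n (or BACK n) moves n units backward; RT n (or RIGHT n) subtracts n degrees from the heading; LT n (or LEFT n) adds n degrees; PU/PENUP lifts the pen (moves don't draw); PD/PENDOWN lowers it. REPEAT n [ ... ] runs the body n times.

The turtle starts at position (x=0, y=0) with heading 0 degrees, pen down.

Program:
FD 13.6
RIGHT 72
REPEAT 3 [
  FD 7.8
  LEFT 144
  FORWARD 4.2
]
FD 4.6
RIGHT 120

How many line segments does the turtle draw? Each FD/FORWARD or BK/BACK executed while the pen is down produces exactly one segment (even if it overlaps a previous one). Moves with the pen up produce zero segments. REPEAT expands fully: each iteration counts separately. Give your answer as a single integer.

Answer: 8

Derivation:
Executing turtle program step by step:
Start: pos=(0,0), heading=0, pen down
FD 13.6: (0,0) -> (13.6,0) [heading=0, draw]
RT 72: heading 0 -> 288
REPEAT 3 [
  -- iteration 1/3 --
  FD 7.8: (13.6,0) -> (16.01,-7.418) [heading=288, draw]
  LT 144: heading 288 -> 72
  FD 4.2: (16.01,-7.418) -> (17.308,-3.424) [heading=72, draw]
  -- iteration 2/3 --
  FD 7.8: (17.308,-3.424) -> (19.719,3.994) [heading=72, draw]
  LT 144: heading 72 -> 216
  FD 4.2: (19.719,3.994) -> (16.321,1.526) [heading=216, draw]
  -- iteration 3/3 --
  FD 7.8: (16.321,1.526) -> (10.01,-3.059) [heading=216, draw]
  LT 144: heading 216 -> 0
  FD 4.2: (10.01,-3.059) -> (14.21,-3.059) [heading=0, draw]
]
FD 4.6: (14.21,-3.059) -> (18.81,-3.059) [heading=0, draw]
RT 120: heading 0 -> 240
Final: pos=(18.81,-3.059), heading=240, 8 segment(s) drawn
Segments drawn: 8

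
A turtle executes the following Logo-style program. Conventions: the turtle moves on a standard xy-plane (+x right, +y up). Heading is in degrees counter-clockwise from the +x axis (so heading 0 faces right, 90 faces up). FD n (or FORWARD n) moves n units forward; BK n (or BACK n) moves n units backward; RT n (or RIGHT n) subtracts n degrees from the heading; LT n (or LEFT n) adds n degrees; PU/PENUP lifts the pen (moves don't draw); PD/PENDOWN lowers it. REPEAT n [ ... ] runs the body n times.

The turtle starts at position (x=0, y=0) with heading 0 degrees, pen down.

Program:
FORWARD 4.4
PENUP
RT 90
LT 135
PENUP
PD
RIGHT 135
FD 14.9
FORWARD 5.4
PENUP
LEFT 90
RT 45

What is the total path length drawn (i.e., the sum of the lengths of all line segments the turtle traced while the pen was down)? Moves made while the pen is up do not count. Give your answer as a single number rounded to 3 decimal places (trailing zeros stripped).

Executing turtle program step by step:
Start: pos=(0,0), heading=0, pen down
FD 4.4: (0,0) -> (4.4,0) [heading=0, draw]
PU: pen up
RT 90: heading 0 -> 270
LT 135: heading 270 -> 45
PU: pen up
PD: pen down
RT 135: heading 45 -> 270
FD 14.9: (4.4,0) -> (4.4,-14.9) [heading=270, draw]
FD 5.4: (4.4,-14.9) -> (4.4,-20.3) [heading=270, draw]
PU: pen up
LT 90: heading 270 -> 0
RT 45: heading 0 -> 315
Final: pos=(4.4,-20.3), heading=315, 3 segment(s) drawn

Segment lengths:
  seg 1: (0,0) -> (4.4,0), length = 4.4
  seg 2: (4.4,0) -> (4.4,-14.9), length = 14.9
  seg 3: (4.4,-14.9) -> (4.4,-20.3), length = 5.4
Total = 24.7

Answer: 24.7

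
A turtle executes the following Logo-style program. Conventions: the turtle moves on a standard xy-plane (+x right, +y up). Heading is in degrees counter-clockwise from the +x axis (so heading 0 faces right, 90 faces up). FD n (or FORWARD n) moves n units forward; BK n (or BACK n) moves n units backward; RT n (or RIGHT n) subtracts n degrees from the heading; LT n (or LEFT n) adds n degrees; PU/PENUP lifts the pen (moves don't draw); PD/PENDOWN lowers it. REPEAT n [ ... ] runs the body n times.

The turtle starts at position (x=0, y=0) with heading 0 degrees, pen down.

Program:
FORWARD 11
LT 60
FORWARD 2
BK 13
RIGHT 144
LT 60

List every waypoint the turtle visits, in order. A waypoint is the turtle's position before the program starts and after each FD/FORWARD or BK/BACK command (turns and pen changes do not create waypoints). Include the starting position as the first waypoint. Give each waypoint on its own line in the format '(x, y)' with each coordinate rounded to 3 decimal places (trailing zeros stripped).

Executing turtle program step by step:
Start: pos=(0,0), heading=0, pen down
FD 11: (0,0) -> (11,0) [heading=0, draw]
LT 60: heading 0 -> 60
FD 2: (11,0) -> (12,1.732) [heading=60, draw]
BK 13: (12,1.732) -> (5.5,-9.526) [heading=60, draw]
RT 144: heading 60 -> 276
LT 60: heading 276 -> 336
Final: pos=(5.5,-9.526), heading=336, 3 segment(s) drawn
Waypoints (4 total):
(0, 0)
(11, 0)
(12, 1.732)
(5.5, -9.526)

Answer: (0, 0)
(11, 0)
(12, 1.732)
(5.5, -9.526)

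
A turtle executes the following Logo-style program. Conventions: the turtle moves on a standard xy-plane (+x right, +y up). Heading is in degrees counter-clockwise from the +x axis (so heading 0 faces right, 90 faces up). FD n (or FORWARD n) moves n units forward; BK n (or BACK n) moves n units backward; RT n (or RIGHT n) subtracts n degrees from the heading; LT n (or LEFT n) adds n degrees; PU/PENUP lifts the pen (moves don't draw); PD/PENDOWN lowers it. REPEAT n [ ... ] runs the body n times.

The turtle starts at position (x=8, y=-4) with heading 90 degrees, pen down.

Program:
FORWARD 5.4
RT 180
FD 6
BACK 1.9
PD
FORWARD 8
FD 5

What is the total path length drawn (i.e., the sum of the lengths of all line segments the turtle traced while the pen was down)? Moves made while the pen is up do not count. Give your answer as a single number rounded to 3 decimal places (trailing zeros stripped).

Executing turtle program step by step:
Start: pos=(8,-4), heading=90, pen down
FD 5.4: (8,-4) -> (8,1.4) [heading=90, draw]
RT 180: heading 90 -> 270
FD 6: (8,1.4) -> (8,-4.6) [heading=270, draw]
BK 1.9: (8,-4.6) -> (8,-2.7) [heading=270, draw]
PD: pen down
FD 8: (8,-2.7) -> (8,-10.7) [heading=270, draw]
FD 5: (8,-10.7) -> (8,-15.7) [heading=270, draw]
Final: pos=(8,-15.7), heading=270, 5 segment(s) drawn

Segment lengths:
  seg 1: (8,-4) -> (8,1.4), length = 5.4
  seg 2: (8,1.4) -> (8,-4.6), length = 6
  seg 3: (8,-4.6) -> (8,-2.7), length = 1.9
  seg 4: (8,-2.7) -> (8,-10.7), length = 8
  seg 5: (8,-10.7) -> (8,-15.7), length = 5
Total = 26.3

Answer: 26.3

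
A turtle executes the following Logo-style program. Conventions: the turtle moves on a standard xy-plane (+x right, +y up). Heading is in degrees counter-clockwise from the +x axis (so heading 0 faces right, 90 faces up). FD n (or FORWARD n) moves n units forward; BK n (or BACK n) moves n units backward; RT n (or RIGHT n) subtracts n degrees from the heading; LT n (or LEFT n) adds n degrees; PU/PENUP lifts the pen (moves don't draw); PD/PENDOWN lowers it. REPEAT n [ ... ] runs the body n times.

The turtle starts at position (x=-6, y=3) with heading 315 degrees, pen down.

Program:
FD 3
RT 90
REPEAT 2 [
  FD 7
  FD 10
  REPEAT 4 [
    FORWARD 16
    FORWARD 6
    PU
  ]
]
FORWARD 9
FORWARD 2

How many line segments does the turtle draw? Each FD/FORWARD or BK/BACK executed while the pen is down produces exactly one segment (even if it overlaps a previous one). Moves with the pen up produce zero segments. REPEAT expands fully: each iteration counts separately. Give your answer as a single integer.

Answer: 5

Derivation:
Executing turtle program step by step:
Start: pos=(-6,3), heading=315, pen down
FD 3: (-6,3) -> (-3.879,0.879) [heading=315, draw]
RT 90: heading 315 -> 225
REPEAT 2 [
  -- iteration 1/2 --
  FD 7: (-3.879,0.879) -> (-8.828,-4.071) [heading=225, draw]
  FD 10: (-8.828,-4.071) -> (-15.899,-11.142) [heading=225, draw]
  REPEAT 4 [
    -- iteration 1/4 --
    FD 16: (-15.899,-11.142) -> (-27.213,-22.456) [heading=225, draw]
    FD 6: (-27.213,-22.456) -> (-31.456,-26.698) [heading=225, draw]
    PU: pen up
    -- iteration 2/4 --
    FD 16: (-31.456,-26.698) -> (-42.77,-38.012) [heading=225, move]
    FD 6: (-42.77,-38.012) -> (-47.012,-42.255) [heading=225, move]
    PU: pen up
    -- iteration 3/4 --
    FD 16: (-47.012,-42.255) -> (-58.326,-53.569) [heading=225, move]
    FD 6: (-58.326,-53.569) -> (-62.569,-57.811) [heading=225, move]
    PU: pen up
    -- iteration 4/4 --
    FD 16: (-62.569,-57.811) -> (-73.882,-69.125) [heading=225, move]
    FD 6: (-73.882,-69.125) -> (-78.125,-73.368) [heading=225, move]
    PU: pen up
  ]
  -- iteration 2/2 --
  FD 7: (-78.125,-73.368) -> (-83.075,-78.317) [heading=225, move]
  FD 10: (-83.075,-78.317) -> (-90.146,-85.388) [heading=225, move]
  REPEAT 4 [
    -- iteration 1/4 --
    FD 16: (-90.146,-85.388) -> (-101.459,-96.702) [heading=225, move]
    FD 6: (-101.459,-96.702) -> (-105.702,-100.945) [heading=225, move]
    PU: pen up
    -- iteration 2/4 --
    FD 16: (-105.702,-100.945) -> (-117.016,-112.258) [heading=225, move]
    FD 6: (-117.016,-112.258) -> (-121.258,-116.501) [heading=225, move]
    PU: pen up
    -- iteration 3/4 --
    FD 16: (-121.258,-116.501) -> (-132.572,-127.815) [heading=225, move]
    FD 6: (-132.572,-127.815) -> (-136.815,-132.057) [heading=225, move]
    PU: pen up
    -- iteration 4/4 --
    FD 16: (-136.815,-132.057) -> (-148.128,-143.371) [heading=225, move]
    FD 6: (-148.128,-143.371) -> (-152.371,-147.614) [heading=225, move]
    PU: pen up
  ]
]
FD 9: (-152.371,-147.614) -> (-158.735,-153.978) [heading=225, move]
FD 2: (-158.735,-153.978) -> (-160.149,-155.392) [heading=225, move]
Final: pos=(-160.149,-155.392), heading=225, 5 segment(s) drawn
Segments drawn: 5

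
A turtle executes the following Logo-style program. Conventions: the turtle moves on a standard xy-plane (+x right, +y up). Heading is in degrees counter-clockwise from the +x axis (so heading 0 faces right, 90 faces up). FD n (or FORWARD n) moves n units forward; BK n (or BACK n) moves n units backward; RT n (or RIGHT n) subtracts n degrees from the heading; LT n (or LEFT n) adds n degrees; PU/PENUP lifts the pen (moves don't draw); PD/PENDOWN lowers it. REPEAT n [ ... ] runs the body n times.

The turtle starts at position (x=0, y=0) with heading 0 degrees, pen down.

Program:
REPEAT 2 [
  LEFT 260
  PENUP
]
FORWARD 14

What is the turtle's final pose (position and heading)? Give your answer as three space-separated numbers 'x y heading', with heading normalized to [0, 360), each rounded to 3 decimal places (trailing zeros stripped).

Answer: -13.156 4.788 160

Derivation:
Executing turtle program step by step:
Start: pos=(0,0), heading=0, pen down
REPEAT 2 [
  -- iteration 1/2 --
  LT 260: heading 0 -> 260
  PU: pen up
  -- iteration 2/2 --
  LT 260: heading 260 -> 160
  PU: pen up
]
FD 14: (0,0) -> (-13.156,4.788) [heading=160, move]
Final: pos=(-13.156,4.788), heading=160, 0 segment(s) drawn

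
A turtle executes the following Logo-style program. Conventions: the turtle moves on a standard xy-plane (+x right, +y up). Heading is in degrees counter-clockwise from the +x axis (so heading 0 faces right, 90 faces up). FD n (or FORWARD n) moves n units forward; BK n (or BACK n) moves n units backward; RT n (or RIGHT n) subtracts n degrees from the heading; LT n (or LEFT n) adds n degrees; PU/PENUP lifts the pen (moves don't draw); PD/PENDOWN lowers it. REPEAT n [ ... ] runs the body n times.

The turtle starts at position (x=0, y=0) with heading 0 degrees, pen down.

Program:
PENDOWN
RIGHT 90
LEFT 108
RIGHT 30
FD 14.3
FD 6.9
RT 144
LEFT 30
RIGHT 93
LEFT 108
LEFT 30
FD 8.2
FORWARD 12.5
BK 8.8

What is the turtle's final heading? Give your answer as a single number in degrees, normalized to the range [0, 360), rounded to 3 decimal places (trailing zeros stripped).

Executing turtle program step by step:
Start: pos=(0,0), heading=0, pen down
PD: pen down
RT 90: heading 0 -> 270
LT 108: heading 270 -> 18
RT 30: heading 18 -> 348
FD 14.3: (0,0) -> (13.988,-2.973) [heading=348, draw]
FD 6.9: (13.988,-2.973) -> (20.737,-4.408) [heading=348, draw]
RT 144: heading 348 -> 204
LT 30: heading 204 -> 234
RT 93: heading 234 -> 141
LT 108: heading 141 -> 249
LT 30: heading 249 -> 279
FD 8.2: (20.737,-4.408) -> (22.019,-12.507) [heading=279, draw]
FD 12.5: (22.019,-12.507) -> (23.975,-24.853) [heading=279, draw]
BK 8.8: (23.975,-24.853) -> (22.598,-16.161) [heading=279, draw]
Final: pos=(22.598,-16.161), heading=279, 5 segment(s) drawn

Answer: 279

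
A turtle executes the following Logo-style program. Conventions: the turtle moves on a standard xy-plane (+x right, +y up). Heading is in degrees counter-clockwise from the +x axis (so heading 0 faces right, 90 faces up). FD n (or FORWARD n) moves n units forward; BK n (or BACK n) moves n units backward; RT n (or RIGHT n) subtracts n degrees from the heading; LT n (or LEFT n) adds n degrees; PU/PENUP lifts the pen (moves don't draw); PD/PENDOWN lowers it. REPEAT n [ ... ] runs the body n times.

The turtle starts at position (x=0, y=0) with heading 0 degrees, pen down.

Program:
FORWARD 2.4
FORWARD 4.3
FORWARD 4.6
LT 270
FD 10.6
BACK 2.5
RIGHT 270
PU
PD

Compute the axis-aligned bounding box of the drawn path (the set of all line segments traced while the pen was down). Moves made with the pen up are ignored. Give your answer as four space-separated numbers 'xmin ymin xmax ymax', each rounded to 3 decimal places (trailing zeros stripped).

Executing turtle program step by step:
Start: pos=(0,0), heading=0, pen down
FD 2.4: (0,0) -> (2.4,0) [heading=0, draw]
FD 4.3: (2.4,0) -> (6.7,0) [heading=0, draw]
FD 4.6: (6.7,0) -> (11.3,0) [heading=0, draw]
LT 270: heading 0 -> 270
FD 10.6: (11.3,0) -> (11.3,-10.6) [heading=270, draw]
BK 2.5: (11.3,-10.6) -> (11.3,-8.1) [heading=270, draw]
RT 270: heading 270 -> 0
PU: pen up
PD: pen down
Final: pos=(11.3,-8.1), heading=0, 5 segment(s) drawn

Segment endpoints: x in {0, 2.4, 6.7, 11.3, 11.3}, y in {-10.6, -8.1, 0}
xmin=0, ymin=-10.6, xmax=11.3, ymax=0

Answer: 0 -10.6 11.3 0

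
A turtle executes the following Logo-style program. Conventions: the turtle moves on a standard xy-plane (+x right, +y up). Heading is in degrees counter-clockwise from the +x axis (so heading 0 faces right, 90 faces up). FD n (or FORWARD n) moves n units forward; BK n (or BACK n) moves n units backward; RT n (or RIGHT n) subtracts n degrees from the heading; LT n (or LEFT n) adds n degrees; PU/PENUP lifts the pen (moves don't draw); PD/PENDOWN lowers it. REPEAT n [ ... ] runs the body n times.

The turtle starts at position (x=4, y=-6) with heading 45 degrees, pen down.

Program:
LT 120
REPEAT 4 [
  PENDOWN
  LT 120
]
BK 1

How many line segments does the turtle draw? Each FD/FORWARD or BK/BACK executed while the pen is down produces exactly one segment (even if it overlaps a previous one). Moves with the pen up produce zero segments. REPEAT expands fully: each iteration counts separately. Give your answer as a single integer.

Answer: 1

Derivation:
Executing turtle program step by step:
Start: pos=(4,-6), heading=45, pen down
LT 120: heading 45 -> 165
REPEAT 4 [
  -- iteration 1/4 --
  PD: pen down
  LT 120: heading 165 -> 285
  -- iteration 2/4 --
  PD: pen down
  LT 120: heading 285 -> 45
  -- iteration 3/4 --
  PD: pen down
  LT 120: heading 45 -> 165
  -- iteration 4/4 --
  PD: pen down
  LT 120: heading 165 -> 285
]
BK 1: (4,-6) -> (3.741,-5.034) [heading=285, draw]
Final: pos=(3.741,-5.034), heading=285, 1 segment(s) drawn
Segments drawn: 1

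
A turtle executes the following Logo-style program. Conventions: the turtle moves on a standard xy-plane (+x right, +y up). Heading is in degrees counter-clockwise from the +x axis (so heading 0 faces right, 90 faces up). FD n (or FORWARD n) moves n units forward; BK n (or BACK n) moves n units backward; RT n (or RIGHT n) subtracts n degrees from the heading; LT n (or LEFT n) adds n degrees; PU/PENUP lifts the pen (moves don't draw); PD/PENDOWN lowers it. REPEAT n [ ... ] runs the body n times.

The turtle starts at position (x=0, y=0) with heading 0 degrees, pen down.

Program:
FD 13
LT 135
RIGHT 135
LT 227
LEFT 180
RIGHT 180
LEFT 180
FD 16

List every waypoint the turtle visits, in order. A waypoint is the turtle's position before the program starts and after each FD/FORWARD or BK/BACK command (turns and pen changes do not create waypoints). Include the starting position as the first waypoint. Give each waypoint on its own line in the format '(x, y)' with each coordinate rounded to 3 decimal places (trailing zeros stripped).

Executing turtle program step by step:
Start: pos=(0,0), heading=0, pen down
FD 13: (0,0) -> (13,0) [heading=0, draw]
LT 135: heading 0 -> 135
RT 135: heading 135 -> 0
LT 227: heading 0 -> 227
LT 180: heading 227 -> 47
RT 180: heading 47 -> 227
LT 180: heading 227 -> 47
FD 16: (13,0) -> (23.912,11.702) [heading=47, draw]
Final: pos=(23.912,11.702), heading=47, 2 segment(s) drawn
Waypoints (3 total):
(0, 0)
(13, 0)
(23.912, 11.702)

Answer: (0, 0)
(13, 0)
(23.912, 11.702)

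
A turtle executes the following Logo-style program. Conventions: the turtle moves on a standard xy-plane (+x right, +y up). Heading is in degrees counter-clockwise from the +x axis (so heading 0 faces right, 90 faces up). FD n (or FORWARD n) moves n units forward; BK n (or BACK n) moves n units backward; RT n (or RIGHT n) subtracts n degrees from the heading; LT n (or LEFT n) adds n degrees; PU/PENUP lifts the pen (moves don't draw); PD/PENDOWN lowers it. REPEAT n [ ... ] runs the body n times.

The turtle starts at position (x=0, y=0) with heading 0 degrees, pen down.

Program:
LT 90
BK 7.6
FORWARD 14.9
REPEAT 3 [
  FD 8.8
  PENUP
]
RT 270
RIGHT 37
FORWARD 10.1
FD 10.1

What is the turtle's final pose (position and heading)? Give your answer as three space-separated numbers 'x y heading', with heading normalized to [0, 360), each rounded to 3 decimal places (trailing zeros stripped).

Executing turtle program step by step:
Start: pos=(0,0), heading=0, pen down
LT 90: heading 0 -> 90
BK 7.6: (0,0) -> (0,-7.6) [heading=90, draw]
FD 14.9: (0,-7.6) -> (0,7.3) [heading=90, draw]
REPEAT 3 [
  -- iteration 1/3 --
  FD 8.8: (0,7.3) -> (0,16.1) [heading=90, draw]
  PU: pen up
  -- iteration 2/3 --
  FD 8.8: (0,16.1) -> (0,24.9) [heading=90, move]
  PU: pen up
  -- iteration 3/3 --
  FD 8.8: (0,24.9) -> (0,33.7) [heading=90, move]
  PU: pen up
]
RT 270: heading 90 -> 180
RT 37: heading 180 -> 143
FD 10.1: (0,33.7) -> (-8.066,39.778) [heading=143, move]
FD 10.1: (-8.066,39.778) -> (-16.132,45.857) [heading=143, move]
Final: pos=(-16.132,45.857), heading=143, 3 segment(s) drawn

Answer: -16.132 45.857 143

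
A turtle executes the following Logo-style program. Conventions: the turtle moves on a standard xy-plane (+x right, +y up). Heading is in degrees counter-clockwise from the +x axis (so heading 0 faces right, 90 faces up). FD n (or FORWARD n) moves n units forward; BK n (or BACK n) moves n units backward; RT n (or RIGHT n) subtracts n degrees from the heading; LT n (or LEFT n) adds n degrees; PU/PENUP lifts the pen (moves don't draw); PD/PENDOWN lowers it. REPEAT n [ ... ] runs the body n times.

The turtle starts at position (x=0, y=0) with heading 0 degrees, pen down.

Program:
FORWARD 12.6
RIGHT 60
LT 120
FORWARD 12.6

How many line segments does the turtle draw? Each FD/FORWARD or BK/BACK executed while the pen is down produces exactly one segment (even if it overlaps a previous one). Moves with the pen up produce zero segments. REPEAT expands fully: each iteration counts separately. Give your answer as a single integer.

Answer: 2

Derivation:
Executing turtle program step by step:
Start: pos=(0,0), heading=0, pen down
FD 12.6: (0,0) -> (12.6,0) [heading=0, draw]
RT 60: heading 0 -> 300
LT 120: heading 300 -> 60
FD 12.6: (12.6,0) -> (18.9,10.912) [heading=60, draw]
Final: pos=(18.9,10.912), heading=60, 2 segment(s) drawn
Segments drawn: 2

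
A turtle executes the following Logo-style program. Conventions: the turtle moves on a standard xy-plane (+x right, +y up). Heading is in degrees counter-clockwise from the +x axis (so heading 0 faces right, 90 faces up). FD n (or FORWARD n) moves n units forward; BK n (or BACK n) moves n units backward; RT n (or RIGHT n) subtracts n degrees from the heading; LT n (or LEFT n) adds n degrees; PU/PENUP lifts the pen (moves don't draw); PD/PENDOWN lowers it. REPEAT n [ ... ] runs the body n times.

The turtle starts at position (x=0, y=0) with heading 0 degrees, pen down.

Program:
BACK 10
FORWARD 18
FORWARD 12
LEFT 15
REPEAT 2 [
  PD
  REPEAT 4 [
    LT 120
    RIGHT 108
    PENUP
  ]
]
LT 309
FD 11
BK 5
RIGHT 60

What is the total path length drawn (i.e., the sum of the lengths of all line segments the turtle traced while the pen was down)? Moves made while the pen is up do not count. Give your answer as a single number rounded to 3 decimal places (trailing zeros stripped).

Executing turtle program step by step:
Start: pos=(0,0), heading=0, pen down
BK 10: (0,0) -> (-10,0) [heading=0, draw]
FD 18: (-10,0) -> (8,0) [heading=0, draw]
FD 12: (8,0) -> (20,0) [heading=0, draw]
LT 15: heading 0 -> 15
REPEAT 2 [
  -- iteration 1/2 --
  PD: pen down
  REPEAT 4 [
    -- iteration 1/4 --
    LT 120: heading 15 -> 135
    RT 108: heading 135 -> 27
    PU: pen up
    -- iteration 2/4 --
    LT 120: heading 27 -> 147
    RT 108: heading 147 -> 39
    PU: pen up
    -- iteration 3/4 --
    LT 120: heading 39 -> 159
    RT 108: heading 159 -> 51
    PU: pen up
    -- iteration 4/4 --
    LT 120: heading 51 -> 171
    RT 108: heading 171 -> 63
    PU: pen up
  ]
  -- iteration 2/2 --
  PD: pen down
  REPEAT 4 [
    -- iteration 1/4 --
    LT 120: heading 63 -> 183
    RT 108: heading 183 -> 75
    PU: pen up
    -- iteration 2/4 --
    LT 120: heading 75 -> 195
    RT 108: heading 195 -> 87
    PU: pen up
    -- iteration 3/4 --
    LT 120: heading 87 -> 207
    RT 108: heading 207 -> 99
    PU: pen up
    -- iteration 4/4 --
    LT 120: heading 99 -> 219
    RT 108: heading 219 -> 111
    PU: pen up
  ]
]
LT 309: heading 111 -> 60
FD 11: (20,0) -> (25.5,9.526) [heading=60, move]
BK 5: (25.5,9.526) -> (23,5.196) [heading=60, move]
RT 60: heading 60 -> 0
Final: pos=(23,5.196), heading=0, 3 segment(s) drawn

Segment lengths:
  seg 1: (0,0) -> (-10,0), length = 10
  seg 2: (-10,0) -> (8,0), length = 18
  seg 3: (8,0) -> (20,0), length = 12
Total = 40

Answer: 40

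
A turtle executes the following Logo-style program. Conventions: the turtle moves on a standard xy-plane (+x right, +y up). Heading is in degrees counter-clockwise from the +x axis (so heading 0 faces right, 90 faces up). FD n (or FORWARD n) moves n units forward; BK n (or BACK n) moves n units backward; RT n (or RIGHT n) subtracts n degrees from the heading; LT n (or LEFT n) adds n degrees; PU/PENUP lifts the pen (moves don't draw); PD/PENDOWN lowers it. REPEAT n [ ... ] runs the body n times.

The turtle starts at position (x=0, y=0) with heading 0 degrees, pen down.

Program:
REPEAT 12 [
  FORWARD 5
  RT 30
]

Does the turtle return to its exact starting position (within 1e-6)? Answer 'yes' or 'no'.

Answer: yes

Derivation:
Executing turtle program step by step:
Start: pos=(0,0), heading=0, pen down
REPEAT 12 [
  -- iteration 1/12 --
  FD 5: (0,0) -> (5,0) [heading=0, draw]
  RT 30: heading 0 -> 330
  -- iteration 2/12 --
  FD 5: (5,0) -> (9.33,-2.5) [heading=330, draw]
  RT 30: heading 330 -> 300
  -- iteration 3/12 --
  FD 5: (9.33,-2.5) -> (11.83,-6.83) [heading=300, draw]
  RT 30: heading 300 -> 270
  -- iteration 4/12 --
  FD 5: (11.83,-6.83) -> (11.83,-11.83) [heading=270, draw]
  RT 30: heading 270 -> 240
  -- iteration 5/12 --
  FD 5: (11.83,-11.83) -> (9.33,-16.16) [heading=240, draw]
  RT 30: heading 240 -> 210
  -- iteration 6/12 --
  FD 5: (9.33,-16.16) -> (5,-18.66) [heading=210, draw]
  RT 30: heading 210 -> 180
  -- iteration 7/12 --
  FD 5: (5,-18.66) -> (0,-18.66) [heading=180, draw]
  RT 30: heading 180 -> 150
  -- iteration 8/12 --
  FD 5: (0,-18.66) -> (-4.33,-16.16) [heading=150, draw]
  RT 30: heading 150 -> 120
  -- iteration 9/12 --
  FD 5: (-4.33,-16.16) -> (-6.83,-11.83) [heading=120, draw]
  RT 30: heading 120 -> 90
  -- iteration 10/12 --
  FD 5: (-6.83,-11.83) -> (-6.83,-6.83) [heading=90, draw]
  RT 30: heading 90 -> 60
  -- iteration 11/12 --
  FD 5: (-6.83,-6.83) -> (-4.33,-2.5) [heading=60, draw]
  RT 30: heading 60 -> 30
  -- iteration 12/12 --
  FD 5: (-4.33,-2.5) -> (0,0) [heading=30, draw]
  RT 30: heading 30 -> 0
]
Final: pos=(0,0), heading=0, 12 segment(s) drawn

Start position: (0, 0)
Final position: (0, 0)
Distance = 0; < 1e-6 -> CLOSED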